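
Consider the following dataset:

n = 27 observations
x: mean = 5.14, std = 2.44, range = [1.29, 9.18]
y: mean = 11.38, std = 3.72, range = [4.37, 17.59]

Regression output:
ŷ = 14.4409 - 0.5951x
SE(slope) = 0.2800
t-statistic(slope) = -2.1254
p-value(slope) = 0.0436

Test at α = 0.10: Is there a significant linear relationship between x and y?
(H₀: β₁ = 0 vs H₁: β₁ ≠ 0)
Reject H₀: p-value = 0.0436 < α = 0.10. The linear relationship is significant at the 10% level.

Hypothesis test for the slope coefficient:

H₀: β₁ = 0 (no linear relationship)
H₁: β₁ ≠ 0 (linear relationship exists)

Test statistic: t = β̂₁ / SE(β̂₁) = -0.5951 / 0.2800 = -2.1254

The p-value (0.0436) is the probability, under H₀, of a t-statistic at least as extreme as |t| = 2.1254 (two-sided, df = n − 2 = 25).

Decision rule: reject H₀ if p-value < α.
p-value = 0.0436 < α = 0.10 → reject H₀.

At α = 0.10 the data do provide convincing evidence of a nonzero slope.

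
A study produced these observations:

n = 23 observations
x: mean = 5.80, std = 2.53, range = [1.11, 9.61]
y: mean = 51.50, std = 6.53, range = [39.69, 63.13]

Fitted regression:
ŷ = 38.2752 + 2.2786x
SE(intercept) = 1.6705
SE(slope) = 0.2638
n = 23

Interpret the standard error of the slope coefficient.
SE(slope) = 0.2638 measures the uncertainty in the estimated slope. The coefficient is estimated precisely (SE/|β̂₁| = 11.6%).

What SE measures:
- The standard error quantifies the sampling variability of the coefficient estimate
- It is the estimated standard deviation of β̂₁ across hypothetical repeated samples of the same size
- Smaller SE → more precise estimate

Relative precision:
- SE / |β̂₁| = 0.2638 / 2.2786 = 11.6%
- Rule of thumb (under 20%: precise; 20% to under 50%: moderately precise; 50% or more: imprecise) → precise

Rough 95% range (±2 SE): 2.2786 ± 0.5276 → (1.7510, 2.8062).

What drives SE(β̂₁): wider spread of x values → smaller SE; more residual scatter → larger SE; larger n (here n = 23) → smaller SE.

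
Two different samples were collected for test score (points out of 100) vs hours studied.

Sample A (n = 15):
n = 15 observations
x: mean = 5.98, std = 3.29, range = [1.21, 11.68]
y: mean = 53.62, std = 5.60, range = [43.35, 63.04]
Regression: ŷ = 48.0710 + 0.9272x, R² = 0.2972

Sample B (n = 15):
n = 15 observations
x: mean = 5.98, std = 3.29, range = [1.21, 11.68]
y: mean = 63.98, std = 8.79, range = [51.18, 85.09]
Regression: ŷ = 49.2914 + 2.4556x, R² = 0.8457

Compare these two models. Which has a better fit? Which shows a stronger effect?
Model B has the better fit (R² = 0.8457 vs 0.2972). Model B shows the stronger effect (|β₁| = 2.4556 vs 0.9272).

Model Comparison:

Fit — compare R²:
- Model A: R² = 0.2972 → 29.72% of variance in test score explained
- Model B: R² = 0.8457 → 84.57% of variance in test score explained
- 0.8457 > 0.2972 → Model B has the better fit

Which has the larger per-hour effect? (|β₁|)
- Model A: β₁ = 0.9272 → predicted test score rises 0.9272 points per additional hour of study time
- Model B: β₁ = 2.4556 → predicted test score rises 2.4556 points per additional hour of study time
- |0.9272| < |2.4556| → Model B shows the stronger marginal effect

Notes:
- A steeper slope doesn't make a better model if the scatter around the line is large.
- The two samples could reflect different populations, time periods, or measurement quality.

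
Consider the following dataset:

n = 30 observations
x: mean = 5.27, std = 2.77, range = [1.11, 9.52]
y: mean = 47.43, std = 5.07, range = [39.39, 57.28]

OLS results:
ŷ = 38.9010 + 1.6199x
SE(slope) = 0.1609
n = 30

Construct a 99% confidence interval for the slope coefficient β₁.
The 99% CI for β₁ is (1.1753, 2.0645)

Confidence interval for the slope:

The 99% CI for β₁ is: β̂₁ ± t*(α/2, n-2) × SE(β̂₁)

Step 1: Find critical t-value
- Confidence level = 0.99
- Degrees of freedom = n - 2 = 30 - 2 = 28
- t*(α/2, 28) = 2.7633

Step 2: Calculate margin of error
Margin = 2.7633 × 0.1609 = 0.4446

Step 3: Construct interval
CI = 1.6199 ± 0.4446
CI = (1.1753, 2.0645)

Interpretation: each one-unit increase in x is associated with a change in mean y of between 1.1753 and 2.0645, with 99% confidence.
Both endpoints are positive, so the data support a genuinely positive slope at this confidence level.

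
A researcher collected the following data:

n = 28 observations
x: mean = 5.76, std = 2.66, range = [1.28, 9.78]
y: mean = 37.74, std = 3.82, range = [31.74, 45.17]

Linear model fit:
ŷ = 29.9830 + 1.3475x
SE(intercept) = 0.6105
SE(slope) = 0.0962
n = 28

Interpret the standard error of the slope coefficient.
SE(slope) = 0.0962 measures the uncertainty in the estimated slope. The coefficient is estimated precisely (SE/|β̂₁| = 7.1%).

SE(β̂₁) = 0.0962 says: if we drew many samples of n = 28 from the same population and refit each time, the fitted slopes would scatter with a standard deviation of roughly 0.0962 around the true β₁.

Relative precision:
- SE / |β̂₁| = 0.0962 / 1.3475 = 7.1%
- Rule of thumb (under 20%: precise; 20% to under 50%: moderately precise; 50% or more: imprecise) → precise

Link to the t-test: t = β̂₁ / SE(β̂₁) = 1.3475 / 0.0962 = 14.0073, the statistic for H₀: β₁ = 0.

What drives SE(β̂₁): larger n (here n = 28) → smaller SE; wider spread of x values → smaller SE; more residual scatter → larger SE.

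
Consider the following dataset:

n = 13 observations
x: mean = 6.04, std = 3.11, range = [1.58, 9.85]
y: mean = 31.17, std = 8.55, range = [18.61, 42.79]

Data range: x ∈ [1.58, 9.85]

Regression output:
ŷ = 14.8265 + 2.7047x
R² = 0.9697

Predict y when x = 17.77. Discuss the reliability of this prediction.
ŷ = 62.8890 (extrapolation — x = 17.77 lies outside [1.58, 9.85], so reliability is low).

Prediction calculation:
ŷ = 14.8265 + 2.7047 × 17.77
ŷ = 62.8890

Reliability:
- Data range: x ∈ [1.58, 9.85]
- Prediction point: x = 17.77 is 7.92 units above the observed range → this is EXTRAPOLATION, not interpolation

Why that matters here:
- The standard error of prediction grows with (x − x̄)², and x = 17.77 is far from x̄ = 6.04
- There are no observations near this x to validate the fitted line there

Report the number if required, but flag clearly that it is an extrapolation.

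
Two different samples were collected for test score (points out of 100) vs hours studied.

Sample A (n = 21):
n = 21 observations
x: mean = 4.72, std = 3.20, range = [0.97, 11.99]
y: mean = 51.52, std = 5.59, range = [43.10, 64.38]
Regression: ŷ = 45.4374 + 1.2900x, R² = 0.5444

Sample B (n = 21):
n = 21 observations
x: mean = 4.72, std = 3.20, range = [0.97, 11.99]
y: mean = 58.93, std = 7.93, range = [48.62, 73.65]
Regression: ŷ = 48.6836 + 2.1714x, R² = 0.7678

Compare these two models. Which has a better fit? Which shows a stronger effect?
Model B has the better fit (R² = 0.7678 vs 0.5444). Model B shows the stronger effect (|β₁| = 2.1714 vs 1.2900).

Model Comparison:

Goodness of fit (R²):
- Model A: R² = 0.5444 → 54.44% of variance in test score explained
- Model B: R² = 0.7678 → 76.78% of variance in test score explained
- 0.7678 > 0.5444 → Model B has the better fit

Strength of effect — compare |β₁|:
- Model A: β₁ = 1.2900 → predicted test score rises 1.2900 points per additional hour of study time
- Model B: β₁ = 2.1714 → predicted test score rises 2.1714 points per additional hour of study time
- |1.2900| < |2.1714| → Model B shows the stronger marginal effect

Note: R² measures how tightly points cluster around the line; β₁ measures how steep the line is — they answer different questions.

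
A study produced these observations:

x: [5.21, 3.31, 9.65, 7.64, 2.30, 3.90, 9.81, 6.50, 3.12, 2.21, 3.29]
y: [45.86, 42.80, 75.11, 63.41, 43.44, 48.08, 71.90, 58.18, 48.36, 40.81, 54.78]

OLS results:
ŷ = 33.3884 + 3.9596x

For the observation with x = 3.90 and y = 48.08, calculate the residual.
Residual = -0.7508

The residual is the difference between the actual value and the predicted value:

Residual = y - ŷ

Step 1: Calculate predicted value
ŷ = 33.3884 + 3.9596 × 3.90
ŷ = 48.8308

Step 2: Calculate residual
Residual = 48.08 - 48.8308
Residual = -0.7508

Sign check: y < ŷ, so the point is below the line and the fit overestimates here.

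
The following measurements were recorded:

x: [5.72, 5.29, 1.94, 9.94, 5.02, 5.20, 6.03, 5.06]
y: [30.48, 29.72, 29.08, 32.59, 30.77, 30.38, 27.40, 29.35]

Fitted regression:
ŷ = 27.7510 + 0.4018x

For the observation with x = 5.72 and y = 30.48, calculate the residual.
Residual = 0.4307

The residual is the difference between the actual value and the predicted value:

Residual = y - ŷ

Step 1: Calculate predicted value
ŷ = 27.7510 + 0.4018 × 5.72
ŷ = 30.0493

Step 2: Calculate residual
Residual = 30.48 - 30.0493
Residual = 0.4307

Sign check: y > ŷ, so the point is above the line and the fit underestimates here.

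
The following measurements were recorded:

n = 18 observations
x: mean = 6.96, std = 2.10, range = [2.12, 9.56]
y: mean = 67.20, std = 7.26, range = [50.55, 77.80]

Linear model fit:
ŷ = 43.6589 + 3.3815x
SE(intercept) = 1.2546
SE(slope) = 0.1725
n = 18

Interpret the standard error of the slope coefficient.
SE(β̂₁) = 0.1725 is the estimated standard deviation of the slope estimate across repeated samples; relative to β̂₁ = 3.3815 that is 5.1%, a precise estimate.

What SE measures:
- The standard error quantifies the sampling variability of the coefficient estimate
- It is the estimated standard deviation of β̂₁ across hypothetical repeated samples of the same size
- Smaller SE → more precise estimate

Relative precision:
- SE / |β̂₁| = 0.1725 / 3.3815 = 5.1%
- Rule of thumb (under 20%: precise; 20% to under 50%: moderately precise; 50% or more: imprecise) → precise

Link to the t-test: t = β̂₁ / SE(β̂₁) = 3.3815 / 0.1725 = 19.6029, the statistic for H₀: β₁ = 0.

What drives SE(β̂₁): wider spread of x values → smaller SE; larger n (here n = 18) → smaller SE.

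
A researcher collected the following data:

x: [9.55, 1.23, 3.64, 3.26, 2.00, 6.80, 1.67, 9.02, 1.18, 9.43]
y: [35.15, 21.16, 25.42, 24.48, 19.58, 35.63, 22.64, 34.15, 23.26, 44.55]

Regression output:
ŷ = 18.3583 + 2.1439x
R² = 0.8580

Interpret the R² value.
About 85.80% of the variability in y is accounted for by the regression on x (R² = 0.8580) — a strong linear fit.

R² = 1 − SS_res/SS_tot compares the residual scatter to the total scatter of y about its mean.

Here R² = 0.8580:
- Explained: 85.80% of the variation in y
- Unexplained (residual): 100% − 85.80% = 14.20%
- Rule of thumb (below 0.3 weak; 0.3 to below 0.7 moderate; 0.7 and above strong) → strong

Note: R² says nothing about causation, and a high R² does not by itself mean the linear form is appropriate — check the residuals.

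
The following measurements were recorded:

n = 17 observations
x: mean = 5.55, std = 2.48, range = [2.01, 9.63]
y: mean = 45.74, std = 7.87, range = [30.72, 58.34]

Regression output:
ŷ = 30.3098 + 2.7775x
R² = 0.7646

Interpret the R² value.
R² = 0.7646 means 76.46% of the variation in y is explained by the linear relationship with x. This indicates a strong fit.

The coefficient of determination R² is the fraction of the total variation in y that the fitted line accounts for.

Here R² = 0.7646:
- Explained: 76.46% of the variation in y
- Unexplained (residual): 100% − 76.46% = 23.54%
- Rule of thumb (below 0.3 weak; 0.3 to below 0.7 moderate; 0.7 and above strong) → strong

Equivalently, for simple linear regression R² = r², so |r| = √0.7646 ≈ 0.8744.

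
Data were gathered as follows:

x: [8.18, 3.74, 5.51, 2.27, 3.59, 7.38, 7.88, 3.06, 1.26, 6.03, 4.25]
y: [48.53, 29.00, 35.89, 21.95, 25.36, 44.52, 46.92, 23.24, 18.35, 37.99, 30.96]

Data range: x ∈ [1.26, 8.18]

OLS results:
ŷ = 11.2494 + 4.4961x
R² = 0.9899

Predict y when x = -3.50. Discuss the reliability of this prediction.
ŷ = -4.4870 (extrapolation — x = -3.50 lies outside [1.26, 8.18], so reliability is low).

Prediction calculation:
ŷ = 11.2494 + 4.4961 × (-3.50)
ŷ = -4.4870

Reliability:
- Data range: x ∈ [1.26, 8.18]
- Prediction point: x = -3.50 is 4.76 units below the observed range → this is EXTRAPOLATION, not interpolation

Why that matters here:
- Real relationships often flatten, saturate, or turn nonlinear at extremes
- The standard error of prediction grows with (x − x̄)², and x = -3.50 is far from x̄ = 4.83

Report the number if required, but flag clearly that it is an extrapolation.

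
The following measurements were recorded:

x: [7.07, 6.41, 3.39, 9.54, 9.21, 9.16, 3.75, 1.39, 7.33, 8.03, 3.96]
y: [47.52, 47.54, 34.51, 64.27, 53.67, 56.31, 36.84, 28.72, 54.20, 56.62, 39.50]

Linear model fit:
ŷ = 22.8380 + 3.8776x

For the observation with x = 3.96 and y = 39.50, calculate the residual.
Residual = 1.3067

The residual is the difference between the actual value and the predicted value:

Residual = y - ŷ

Step 1: Calculate predicted value
ŷ = 22.8380 + 3.8776 × 3.96
ŷ = 38.1933

Step 2: Calculate residual
Residual = 39.50 - 38.1933
Residual = 1.3067

Sign check: y > ŷ, so the point is above the line and the fit underestimates here.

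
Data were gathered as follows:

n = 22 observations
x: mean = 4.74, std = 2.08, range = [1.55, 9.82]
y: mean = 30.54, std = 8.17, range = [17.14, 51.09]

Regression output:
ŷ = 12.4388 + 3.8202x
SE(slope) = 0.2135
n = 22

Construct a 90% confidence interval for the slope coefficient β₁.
The 90% CI for β₁ is (3.4520, 4.1884)

Confidence interval for the slope:

The 90% CI for β₁ is: β̂₁ ± t*(α/2, n-2) × SE(β̂₁)

Step 1: Find critical t-value
- Confidence level = 0.9
- Degrees of freedom = n - 2 = 22 - 2 = 20
- t*(α/2, 20) = 1.7247

Step 2: Calculate margin of error
Margin = 1.7247 × 0.2135 = 0.3682

Step 3: Construct interval
CI = 3.8202 ± 0.3682
CI = (3.4520, 4.1884)

Interpretation: each one-unit increase in x is associated with a change in mean y of between 3.4520 and 4.1884, with 90% confidence.
Since 0 is outside the interval, a two-sided test at α = 0.10 would reject H₀: β₁ = 0.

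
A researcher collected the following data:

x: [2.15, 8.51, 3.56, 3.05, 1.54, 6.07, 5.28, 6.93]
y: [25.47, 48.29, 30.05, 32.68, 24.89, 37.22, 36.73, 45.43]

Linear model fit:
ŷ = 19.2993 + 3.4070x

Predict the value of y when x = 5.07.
ŷ = 36.5728

x = 5.07 lies inside the observed range [1.54, 8.51], so the fitted equation applies directly:

ŷ = 19.2993 + 3.4070 × 5.07
ŷ = 19.2993 + 17.2735
ŷ = 36.5728

This is the fitted mean response at that x — an individual observation would come with a wider prediction interval.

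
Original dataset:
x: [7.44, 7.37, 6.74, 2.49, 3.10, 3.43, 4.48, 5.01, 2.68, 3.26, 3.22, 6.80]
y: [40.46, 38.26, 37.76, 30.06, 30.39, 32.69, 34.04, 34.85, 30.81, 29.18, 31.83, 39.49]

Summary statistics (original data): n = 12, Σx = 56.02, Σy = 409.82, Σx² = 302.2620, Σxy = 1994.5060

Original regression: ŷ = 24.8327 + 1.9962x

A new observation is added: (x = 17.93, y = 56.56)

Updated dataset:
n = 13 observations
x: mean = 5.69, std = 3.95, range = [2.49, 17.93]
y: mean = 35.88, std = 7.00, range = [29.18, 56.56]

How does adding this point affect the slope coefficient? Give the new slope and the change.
The slope changes from 1.9962 to 1.7512 (change of -0.2450, or -12.3%).

The new point has HIGH LEVERAGE: x = 17.93 is far from the original mean x̄ = 56.02/12 ≈ 4.67 (original range [2.49, 7.44]).

Step 1: Update the sums with the new point (n goes from 12 to 13)
Σx  = 56.02 + 17.93 = 73.95
Σy  = 409.82 + 56.56 = 466.38
Σx² = 302.2620 + 17.93² = 302.2620 + 321.4849 = 623.7469
Σxy = 1994.5060 + 17.93×56.56 = 1994.5060 + 1014.1208 = 3008.6268

Step 2: Recompute the slope with b₁ = (nΣxy − ΣxΣy) / (nΣx² − (Σx)²)
Numerator   = 13×3008.6268 − 73.95×466.38 = 39112.1484 − 34488.8010 = 4623.3474
Denominator = 13×623.7469 − 73.95² = 8108.7097 − 5468.6025 = 2640.1072
b₁(new) = 4623.3474 / 2640.1072 = 1.7512

(Same formula on the original sums: (12×1994.5060 − 56.02×409.82) / (12×302.2620 − 56.02²) = 975.9556 / 488.9036 = 1.9962, matching the given fit.)

Step 3: Change in slope
Δβ₁ = 1.7512 − 1.9962 = -0.2450
Relative change = -0.2450 / 1.9962 × 100% = -12.3%
→ the slope decreases when the point is added.

A high-leverage point only changes the slope if it is off the original line; here y = 56.56 is below the original trend, so the slope decreases.
In practice: check such a point for data-entry or measurement error.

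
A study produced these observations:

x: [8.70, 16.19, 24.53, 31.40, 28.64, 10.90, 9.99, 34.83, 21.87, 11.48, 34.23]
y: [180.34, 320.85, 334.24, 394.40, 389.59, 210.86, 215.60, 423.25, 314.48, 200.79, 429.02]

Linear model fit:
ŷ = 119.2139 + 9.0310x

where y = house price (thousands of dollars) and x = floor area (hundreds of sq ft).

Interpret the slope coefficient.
For each additional hundred sq ft of floor area, predicted house price increases by approximately 9.0310 thousand dollars.

The slope β₁ = 9.0310 gives the rate at which the fitted house price changes with floor area.

Interpretation:
- Floor area up by 1 hundred sq ft → predicted house price increases by 9.0310 thousand dollars
- This is a linear approximation: the same per-unit change is assumed across the whole observed x range
- The slope describes association in these data, not necessarily a causal effect

(β₀ = 119.2139 is the fitted value at x = 0 and is not part of the slope interpretation.)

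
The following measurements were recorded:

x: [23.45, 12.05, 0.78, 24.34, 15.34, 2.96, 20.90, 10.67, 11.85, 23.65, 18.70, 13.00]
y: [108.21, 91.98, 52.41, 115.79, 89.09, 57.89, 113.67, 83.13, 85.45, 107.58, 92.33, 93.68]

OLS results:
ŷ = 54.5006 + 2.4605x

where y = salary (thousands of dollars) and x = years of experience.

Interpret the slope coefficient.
For each additional year of experience, predicted salary increases by approximately 2.4605 thousand dollars.

The slope coefficient β₁ = 2.4605 represents the marginal effect of experience on salary.

Interpretation:
- Experience up by 1 year → predicted salary increases by 2.4605 thousand dollars
- The effect is assumed constant over the observed range of x (linearity)

The intercept β₀ = 54.5006 is the predicted salary when experience = 0; since the smallest observed x is 0.78, this is an extrapolation and mainly anchors the line.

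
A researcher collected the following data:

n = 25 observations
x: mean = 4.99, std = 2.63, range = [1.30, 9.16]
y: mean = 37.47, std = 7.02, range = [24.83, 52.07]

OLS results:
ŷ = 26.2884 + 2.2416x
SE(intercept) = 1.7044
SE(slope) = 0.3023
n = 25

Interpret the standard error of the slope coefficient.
SE(β̂₁) = 0.3023 is the estimated standard deviation of the slope estimate across repeated samples; relative to β̂₁ = 2.2416 that is 13.5%, a precise estimate.

What SE measures:
- The standard error quantifies the sampling variability of the coefficient estimate
- It is the estimated standard deviation of β̂₁ across hypothetical repeated samples of the same size
- Smaller SE → more precise estimate

Relative precision:
- SE / |β̂₁| = 0.3023 / 2.2416 = 13.5%
- Rule of thumb (under 20%: precise; 20% to under 50%: moderately precise; 50% or more: imprecise) → precise

Link to interval estimation: a confidence interval for β₁ is β̂₁ ± t* × 0.3023, so SE sets the half-width per unit of t*.

What drives SE(β̂₁): more residual scatter → larger SE; larger n (here n = 25) → smaller SE.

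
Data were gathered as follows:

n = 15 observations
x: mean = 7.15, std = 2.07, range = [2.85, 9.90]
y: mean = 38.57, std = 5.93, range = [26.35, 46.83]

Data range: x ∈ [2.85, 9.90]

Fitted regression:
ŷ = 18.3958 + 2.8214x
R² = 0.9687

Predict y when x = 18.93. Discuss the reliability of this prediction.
The equation gives ŷ = 71.8049; however x = 18.93 is 9.03 units above the observed range, so this extrapolated value should not be trusted.

Prediction calculation:
ŷ = 18.3958 + 2.8214 × 18.93
ŷ = 71.8049

Reliability:
- Data range: x ∈ [2.85, 9.90]
- Prediction point: x = 18.93 is 9.03 units above the observed range → this is EXTRAPOLATION, not interpolation

Why that matters here:
- The linear relationship may not hold outside the observed range
- R² describes fit only over the sampled x values; it says nothing about behaviour beyond them
- The standard error of prediction grows with (x − x̄)², and x = 18.93 is far from x̄ = 7.15

The R² = 0.9687 only validates the fit within [2.85, 9.90]; treat ŷ = 71.8049 with caution.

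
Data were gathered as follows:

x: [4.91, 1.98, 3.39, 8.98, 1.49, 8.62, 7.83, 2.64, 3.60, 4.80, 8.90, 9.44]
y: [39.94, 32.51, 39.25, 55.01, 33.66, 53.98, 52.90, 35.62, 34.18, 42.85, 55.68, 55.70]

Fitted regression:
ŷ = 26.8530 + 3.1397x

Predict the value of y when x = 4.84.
ŷ = 42.0491

To predict y for x = 4.84, substitute into the regression equation:

ŷ = 26.8530 + 3.1397 × 4.84
ŷ = 26.8530 + 15.1961
ŷ = 42.0491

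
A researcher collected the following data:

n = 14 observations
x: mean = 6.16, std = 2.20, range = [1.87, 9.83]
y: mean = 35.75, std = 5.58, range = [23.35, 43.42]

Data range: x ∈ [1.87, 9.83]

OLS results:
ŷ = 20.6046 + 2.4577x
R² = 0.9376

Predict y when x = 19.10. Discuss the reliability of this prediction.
ŷ = 67.5467, but this is extrapolation (above the data range [1.87, 9.83]) and may be unreliable.

Prediction calculation:
ŷ = 20.6046 + 2.4577 × 19.10
ŷ = 67.5467

Reliability:
- Data range: x ∈ [1.87, 9.83]
- Prediction point: x = 19.10 is 9.27 units above the observed range → this is EXTRAPOLATION, not interpolation

Why that matters here:
- Real relationships often flatten, saturate, or turn nonlinear at extremes
- There are no observations near this x to validate the fitted line there

Report the number if required, but flag clearly that it is an extrapolation.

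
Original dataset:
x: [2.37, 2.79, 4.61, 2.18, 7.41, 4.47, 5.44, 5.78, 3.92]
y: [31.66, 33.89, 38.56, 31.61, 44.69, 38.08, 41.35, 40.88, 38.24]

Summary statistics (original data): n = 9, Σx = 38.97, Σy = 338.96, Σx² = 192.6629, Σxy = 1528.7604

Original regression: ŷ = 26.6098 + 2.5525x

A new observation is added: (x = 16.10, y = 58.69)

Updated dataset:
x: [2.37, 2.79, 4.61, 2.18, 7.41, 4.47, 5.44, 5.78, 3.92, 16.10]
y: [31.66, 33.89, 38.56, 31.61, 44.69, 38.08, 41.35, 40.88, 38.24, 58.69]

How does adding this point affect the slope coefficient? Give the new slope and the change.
The slope changes from 2.5525 to 1.9099 (change of -0.6426, or -25.2%).

The new point has HIGH LEVERAGE: x = 16.10 is far from the original mean x̄ = 38.97/9 ≈ 4.33 (original range [2.18, 7.41]).

Step 1: Update the sums with the new point (n goes from 9 to 10)
Σx  = 38.97 + 16.10 = 55.07
Σy  = 338.96 + 58.69 = 397.65
Σx² = 192.6629 + 16.10² = 192.6629 + 259.2100 = 451.8729
Σxy = 1528.7604 + 16.10×58.69 = 1528.7604 + 944.9090 = 2473.6694

Step 2: Recompute the slope with b₁ = (nΣxy − ΣxΣy) / (nΣx² − (Σx)²)
Numerator   = 10×2473.6694 − 55.07×397.65 = 24736.6940 − 21898.5855 = 2838.1085
Denominator = 10×451.8729 − 55.07² = 4518.7290 − 3032.7049 = 1486.0241
b₁(new) = 2838.1085 / 1486.0241 = 1.9099

(Same formula on the original sums: (9×1528.7604 − 38.97×338.96) / (9×192.6629 − 38.97²) = 549.5724 / 215.3052 = 2.5525, matching the given fit.)

Step 3: Change in slope
Δβ₁ = 1.9099 − 2.5525 = -0.6426
Relative change = -0.6426 / 2.5525 × 100% = -25.2%
→ the slope decreases when the point is added.

A high-leverage point only changes the slope if it is off the original line; here y = 58.69 is below the original trend, so the slope decreases.
In practice: examine leverage (hᵢ) and Cook's distance rather than deleting it automatically; check such a point for data-entry or measurement error.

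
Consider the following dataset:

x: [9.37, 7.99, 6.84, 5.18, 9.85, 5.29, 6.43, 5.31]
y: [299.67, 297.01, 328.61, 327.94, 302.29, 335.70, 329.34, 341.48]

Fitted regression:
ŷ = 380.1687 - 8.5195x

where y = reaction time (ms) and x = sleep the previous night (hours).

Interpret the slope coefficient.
An increase of one hour in sleep is associated with a 8.5195 ms decrease in predicted reaction time.

The slope β₁ = -8.5195 gives the rate at which the fitted reaction time changes with sleep.

Interpretation:
- Sleep up by 1 hour → predicted reaction time decreases by 8.5195 ms
- The effect is assumed constant over the observed range of x (linearity)
- The sign (−) gives the direction; the magnitude 8.5195 gives the size of the effect per hour

(β₀ = 380.1687 is the fitted value at x = 0 and is not part of the slope interpretation.)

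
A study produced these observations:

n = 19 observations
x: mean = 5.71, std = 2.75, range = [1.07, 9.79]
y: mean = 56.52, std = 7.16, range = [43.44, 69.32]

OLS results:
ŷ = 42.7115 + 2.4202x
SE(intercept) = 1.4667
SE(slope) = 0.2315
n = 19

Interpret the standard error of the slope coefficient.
The slope 2.4202 is pinned down to within about ±0.2315 (one SE) by these data — relative uncertainty 9.6%, i.e. precise.

SE(β̂₁) = 0.2315 says: if we drew many samples of n = 19 from the same population and refit each time, the fitted slopes would scatter with a standard deviation of roughly 0.2315 around the true β₁.

Relative precision:
- SE / |β̂₁| = 0.2315 / 2.4202 = 9.6%
- Rule of thumb (under 20%: precise; 20% to under 50%: moderately precise; 50% or more: imprecise) → precise

Rough 95% range (±2 SE): 2.4202 ± 0.4630 → (1.9572, 2.8832).

What drives SE(β̂₁): more residual scatter → larger SE; larger n (here n = 19) → smaller SE; wider spread of x values → smaller SE.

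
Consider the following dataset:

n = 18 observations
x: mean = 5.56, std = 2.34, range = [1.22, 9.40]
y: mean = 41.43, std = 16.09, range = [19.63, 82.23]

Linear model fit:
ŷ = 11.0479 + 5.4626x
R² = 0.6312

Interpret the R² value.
R² = 0.6312 means 63.12% of the variation in y is explained by the linear relationship with x. This indicates a moderate fit.

The coefficient of determination R² is the fraction of the total variation in y that the fitted line accounts for.

Here R² = 0.6312:
- Explained: 63.12% of the variation in y
- Unexplained (residual): 100% − 63.12% = 36.88%
- Rule of thumb (below 0.3 weak; 0.3 to below 0.7 moderate; 0.7 and above strong) → moderate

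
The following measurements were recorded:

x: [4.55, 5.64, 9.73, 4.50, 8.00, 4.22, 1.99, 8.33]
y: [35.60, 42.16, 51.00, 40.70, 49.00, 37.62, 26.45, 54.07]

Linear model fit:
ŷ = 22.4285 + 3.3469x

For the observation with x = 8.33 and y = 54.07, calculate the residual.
Residual = 3.7618

The residual is the difference between the actual value and the predicted value:

Residual = y - ŷ

Step 1: Calculate predicted value
ŷ = 22.4285 + 3.3469 × 8.33
ŷ = 50.3082

Step 2: Calculate residual
Residual = 54.07 - 50.3082
Residual = 3.7618

Sign check: y > ŷ, so the point is above the line and the fit underestimates here.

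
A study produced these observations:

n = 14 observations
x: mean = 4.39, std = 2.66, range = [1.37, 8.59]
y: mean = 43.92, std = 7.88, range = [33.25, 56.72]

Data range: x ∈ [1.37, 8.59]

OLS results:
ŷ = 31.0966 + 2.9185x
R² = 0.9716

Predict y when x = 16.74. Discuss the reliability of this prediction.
ŷ = 79.9523 (extrapolation — x = 16.74 lies outside [1.37, 8.59], so reliability is low).

Prediction calculation:
ŷ = 31.0966 + 2.9185 × 16.74
ŷ = 79.9523

Reliability:
- Data range: x ∈ [1.37, 8.59]
- Prediction point: x = 16.74 is 8.15 units above the observed range → this is EXTRAPOLATION, not interpolation

Why that matters here:
- The linear relationship may not hold outside the observed range
- Real relationships often flatten, saturate, or turn nonlinear at extremes
- There are no observations near this x to validate the fitted line there

Report the number if required, but flag clearly that it is an extrapolation.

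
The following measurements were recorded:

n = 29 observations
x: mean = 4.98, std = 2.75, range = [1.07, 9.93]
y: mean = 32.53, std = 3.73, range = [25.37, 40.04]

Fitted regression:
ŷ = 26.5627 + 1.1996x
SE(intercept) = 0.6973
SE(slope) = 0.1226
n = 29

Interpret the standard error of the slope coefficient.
SE(slope) = 0.1226 measures the uncertainty in the estimated slope. The coefficient is estimated precisely (SE/|β̂₁| = 10.2%).

SE(β̂₁) = s / √Sxx, where s is the residual standard deviation and Sxx = Σ(x − x̄)². It is the yardstick for how far β̂₁ = 1.1996 could plausibly be from the true slope.

Relative precision:
- SE / |β̂₁| = 0.1226 / 1.1996 = 10.2%
- Rule of thumb (under 20%: precise; 20% to under 50%: moderately precise; 50% or more: imprecise) → precise

Rough 95% range (±2 SE): 1.1996 ± 0.2452 → (0.9544, 1.4448).

What drives SE(β̂₁): larger n (here n = 29) → smaller SE; more residual scatter → larger SE.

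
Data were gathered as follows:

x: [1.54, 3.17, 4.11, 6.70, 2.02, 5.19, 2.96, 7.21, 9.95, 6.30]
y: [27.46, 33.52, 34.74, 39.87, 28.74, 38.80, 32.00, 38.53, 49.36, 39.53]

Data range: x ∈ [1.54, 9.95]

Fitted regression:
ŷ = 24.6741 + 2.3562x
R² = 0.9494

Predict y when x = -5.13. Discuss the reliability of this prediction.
The equation gives ŷ = 12.5868; however x = -5.13 is 6.67 units below the observed range, so this extrapolated value should not be trusted.

Prediction calculation:
ŷ = 24.6741 + 2.3562 × (-5.13)
ŷ = 12.5868

Reliability:
- Data range: x ∈ [1.54, 9.95]
- Prediction point: x = -5.13 is 6.67 units below the observed range → this is EXTRAPOLATION, not interpolation

Why that matters here:
- There are no observations near this x to validate the fitted line there
- The linear relationship may not hold outside the observed range
- The standard error of prediction grows with (x − x̄)², and x = -5.13 is far from x̄ = 4.92

A defensible statement: 'if the linear trend continued to x = -5.13, y would be about 12.5868' — the premise is untested.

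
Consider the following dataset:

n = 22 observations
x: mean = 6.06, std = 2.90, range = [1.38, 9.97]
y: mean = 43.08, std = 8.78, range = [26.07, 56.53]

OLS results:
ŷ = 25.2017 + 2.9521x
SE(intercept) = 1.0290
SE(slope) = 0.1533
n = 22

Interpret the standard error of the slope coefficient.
The slope 2.9521 is pinned down to within about ±0.1533 (one SE) by these data — relative uncertainty 5.2%, i.e. precise.

SE(β̂₁) = 0.1533 says: if we drew many samples of n = 22 from the same population and refit each time, the fitted slopes would scatter with a standard deviation of roughly 0.1533 around the true β₁.

Relative precision:
- SE / |β̂₁| = 0.1533 / 2.9521 = 5.2%
- Rule of thumb (under 20%: precise; 20% to under 50%: moderately precise; 50% or more: imprecise) → precise

Link to interval estimation: a confidence interval for β₁ is β̂₁ ± t* × 0.1533, so SE sets the half-width per unit of t*.

What drives SE(β̂₁): larger n (here n = 22) → smaller SE; more residual scatter → larger SE; wider spread of x values → smaller SE.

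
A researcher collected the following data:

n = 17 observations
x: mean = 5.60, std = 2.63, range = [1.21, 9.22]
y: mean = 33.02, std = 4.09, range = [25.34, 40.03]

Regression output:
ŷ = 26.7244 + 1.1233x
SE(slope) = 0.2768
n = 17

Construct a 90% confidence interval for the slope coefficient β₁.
The 90% CI for β₁ is (0.6380, 1.6086)

Confidence interval for the slope:

The 90% CI for β₁ is: β̂₁ ± t*(α/2, n-2) × SE(β̂₁)

Step 1: Find critical t-value
- Confidence level = 0.9
- Degrees of freedom = n - 2 = 17 - 2 = 15
- t*(α/2, 15) = 1.7531

Step 2: Calculate margin of error
Margin = 1.7531 × 0.2768 = 0.4853

Step 3: Construct interval
CI = 1.1233 ± 0.4853
CI = (0.6380, 1.6086)

Interpretation: intervals built this way capture the true β₁ in 90% of repeated samples; here the plausible range for the per-unit effect of x on y is 0.6380 to 1.6086.
The interval does not include 0, suggesting a significant linear relationship.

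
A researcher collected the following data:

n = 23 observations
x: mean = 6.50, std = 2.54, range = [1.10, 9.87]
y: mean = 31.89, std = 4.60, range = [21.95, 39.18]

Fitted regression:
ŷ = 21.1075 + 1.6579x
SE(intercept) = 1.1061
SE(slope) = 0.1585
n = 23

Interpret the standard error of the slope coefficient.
SE(β̂₁) = 0.1585 is the estimated standard deviation of the slope estimate across repeated samples; relative to β̂₁ = 1.6579 that is 9.6%, a precise estimate.

What SE measures:
- The standard error quantifies the sampling variability of the coefficient estimate
- It is the estimated standard deviation of β̂₁ across hypothetical repeated samples of the same size
- Smaller SE → more precise estimate

Relative precision:
- SE / |β̂₁| = 0.1585 / 1.6579 = 9.6%
- Rule of thumb (under 20%: precise; 20% to under 50%: moderately precise; 50% or more: imprecise) → precise

Link to interval estimation: a confidence interval for β₁ is β̂₁ ± t* × 0.1585, so SE sets the half-width per unit of t*.

What drives SE(β̂₁): more residual scatter → larger SE; wider spread of x values → smaller SE; larger n (here n = 23) → smaller SE.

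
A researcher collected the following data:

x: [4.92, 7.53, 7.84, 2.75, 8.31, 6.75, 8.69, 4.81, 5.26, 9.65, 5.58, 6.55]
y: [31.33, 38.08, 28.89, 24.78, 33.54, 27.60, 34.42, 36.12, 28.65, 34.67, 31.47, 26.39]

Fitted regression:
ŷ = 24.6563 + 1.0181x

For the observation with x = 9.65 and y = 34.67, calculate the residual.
Residual = 0.1890

The residual is the difference between the actual value and the predicted value:

Residual = y - ŷ

Step 1: Calculate predicted value
ŷ = 24.6563 + 1.0181 × 9.65
ŷ = 34.4810

Step 2: Calculate residual
Residual = 34.67 - 34.4810
Residual = 0.1890

The residual is positive, so the observed y = 34.67 sits above the regression line (the line underestimates it by 0.1890).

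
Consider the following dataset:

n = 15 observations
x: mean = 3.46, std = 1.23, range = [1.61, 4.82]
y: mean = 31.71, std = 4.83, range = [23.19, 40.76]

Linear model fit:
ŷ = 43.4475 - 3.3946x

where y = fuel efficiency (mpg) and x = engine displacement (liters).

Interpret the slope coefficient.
On average, fuel efficiency is about 3.3946 mpg lower for every extra liter of engine displacement.

β₁ = -3.3946 is the change in predicted fuel efficiency (mpg) per additional liter of engine displacement.

Interpretation:
- Engine displacement up by 1 liter → predicted fuel efficiency decreases by 3.3946 mpg
- The effect is assumed constant over the observed range of x (linearity)

(β₀ = 43.4475 is the fitted value at x = 0 and is not part of the slope interpretation.)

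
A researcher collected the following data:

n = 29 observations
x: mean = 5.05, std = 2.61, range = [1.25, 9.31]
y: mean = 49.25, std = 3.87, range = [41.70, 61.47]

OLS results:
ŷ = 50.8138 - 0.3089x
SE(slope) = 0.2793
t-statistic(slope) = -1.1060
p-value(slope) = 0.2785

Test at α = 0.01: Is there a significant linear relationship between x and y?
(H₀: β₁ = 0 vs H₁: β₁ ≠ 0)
Fail to reject H₀: p-value = 0.2785 ≥ α = 0.01. The linear relationship is not significant at the 1% level.

Hypothesis test for the slope coefficient:

H₀: β₁ = 0 (no linear relationship)
H₁: β₁ ≠ 0 (linear relationship exists)

Test statistic: t = β̂₁ / SE(β̂₁) = -0.3089 / 0.2793 = -1.1060

The p-value (0.2785) is the probability, under H₀, of a t-statistic at least as extreme as |t| = 1.1060 (two-sided, df = n − 2 = 27).

Decision rule: reject H₀ if p-value < α.
p-value = 0.2785 ≥ α = 0.01 → fail to reject H₀.

Conclusion: the linear association between x and y is not significant at the 1% level.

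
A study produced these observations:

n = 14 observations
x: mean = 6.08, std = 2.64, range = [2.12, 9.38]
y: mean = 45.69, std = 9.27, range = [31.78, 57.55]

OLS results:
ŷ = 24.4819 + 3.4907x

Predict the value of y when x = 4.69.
ŷ = 40.8533

Plug x = 4.69 into the fitted line:

ŷ = 24.4819 + 3.4907 × 4.69
ŷ = 24.4819 + 16.3714
ŷ = 40.8533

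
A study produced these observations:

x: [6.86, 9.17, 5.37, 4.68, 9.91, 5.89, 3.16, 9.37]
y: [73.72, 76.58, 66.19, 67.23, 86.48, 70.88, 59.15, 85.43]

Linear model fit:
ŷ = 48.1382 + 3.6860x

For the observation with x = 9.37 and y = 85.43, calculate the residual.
Residual = 2.7540

The residual is the difference between the actual value and the predicted value:

Residual = y - ŷ

Step 1: Calculate predicted value
ŷ = 48.1382 + 3.6860 × 9.37
ŷ = 82.6760

Step 2: Calculate residual
Residual = 85.43 - 82.6760
Residual = 2.7540

The residual is positive, so the observed y = 85.43 sits above the regression line (the line underestimates it by 2.7540).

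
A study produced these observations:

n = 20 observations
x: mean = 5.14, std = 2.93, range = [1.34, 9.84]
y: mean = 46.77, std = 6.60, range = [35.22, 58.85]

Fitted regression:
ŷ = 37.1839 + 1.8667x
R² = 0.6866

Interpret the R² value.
The model explains 68.66% of the variance in y (R² = 0.6866), leaving 31.34% unexplained; the fit is moderate.

The coefficient of determination R² is the fraction of the total variation in y that the fitted line accounts for.

Here R² = 0.6866:
- Explained: 68.66% of the variation in y
- Unexplained (residual): 100% − 68.66% = 31.34%
- Rule of thumb (below 0.3 weak; 0.3 to below 0.7 moderate; 0.7 and above strong) → moderate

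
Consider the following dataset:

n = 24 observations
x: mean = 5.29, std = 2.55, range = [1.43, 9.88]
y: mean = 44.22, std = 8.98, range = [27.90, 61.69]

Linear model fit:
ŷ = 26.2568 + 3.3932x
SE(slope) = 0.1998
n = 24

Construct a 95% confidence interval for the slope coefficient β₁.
The 95% CI for β₁ is (2.9788, 3.8076)

Confidence interval for the slope:

The 95% CI for β₁ is: β̂₁ ± t*(α/2, n-2) × SE(β̂₁)

Step 1: Find critical t-value
- Confidence level = 0.95
- Degrees of freedom = n - 2 = 24 - 2 = 22
- t*(α/2, 22) = 2.0739

Step 2: Calculate margin of error
Margin = 2.0739 × 0.1998 = 0.4144

Step 3: Construct interval
CI = 3.3932 ± 0.4144
CI = (2.9788, 3.8076)

Interpretation: each one-unit increase in x is associated with a change in mean y of between 2.9788 and 3.8076, with 95% confidence.
The interval does not include 0, suggesting a significant linear relationship.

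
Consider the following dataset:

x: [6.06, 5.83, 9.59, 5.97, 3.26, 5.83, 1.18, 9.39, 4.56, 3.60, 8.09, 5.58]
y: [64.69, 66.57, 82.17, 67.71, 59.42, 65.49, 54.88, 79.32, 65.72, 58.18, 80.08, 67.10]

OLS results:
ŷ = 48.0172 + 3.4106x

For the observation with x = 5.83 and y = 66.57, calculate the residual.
Residual = -1.3310

The residual is the difference between the actual value and the predicted value:

Residual = y - ŷ

Step 1: Calculate predicted value
ŷ = 48.0172 + 3.4106 × 5.83
ŷ = 67.9010

Step 2: Calculate residual
Residual = 66.57 - 67.9010
Residual = -1.3310

Sign check: y < ŷ, so the point is below the line and the fit overestimates here.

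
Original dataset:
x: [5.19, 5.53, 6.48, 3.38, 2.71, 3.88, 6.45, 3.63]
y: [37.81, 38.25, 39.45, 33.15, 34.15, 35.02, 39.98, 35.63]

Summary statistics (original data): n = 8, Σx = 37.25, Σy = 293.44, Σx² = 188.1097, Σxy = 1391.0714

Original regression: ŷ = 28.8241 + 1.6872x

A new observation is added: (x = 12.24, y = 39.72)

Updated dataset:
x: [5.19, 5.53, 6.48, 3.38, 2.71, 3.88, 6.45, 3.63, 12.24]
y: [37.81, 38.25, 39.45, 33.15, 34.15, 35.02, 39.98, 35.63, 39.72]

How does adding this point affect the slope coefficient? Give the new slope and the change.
New slope β₁ = 0.6876 versus 1.6872 before: a change of -0.9996 (-59.2%).

The new point has HIGH LEVERAGE: x = 12.24 is far from the original mean x̄ = 37.25/8 ≈ 4.66 (original range [2.71, 6.48]).

Step 1: Update the sums with the new point (n goes from 8 to 9)
Σx  = 37.25 + 12.24 = 49.49
Σy  = 293.44 + 39.72 = 333.16
Σx² = 188.1097 + 12.24² = 188.1097 + 149.8176 = 337.9273
Σxy = 1391.0714 + 12.24×39.72 = 1391.0714 + 486.1728 = 1877.2442

Step 2: Recompute the slope with b₁ = (nΣxy − ΣxΣy) / (nΣx² − (Σx)²)
Numerator   = 9×1877.2442 − 49.49×333.16 = 16895.1978 − 16488.0884 = 407.1094
Denominator = 9×337.9273 − 49.49² = 3041.3457 − 2449.2601 = 592.0856
b₁(new) = 407.1094 / 592.0856 = 0.6876

(Same formula on the original sums: (8×1391.0714 − 37.25×293.44) / (8×188.1097 − 37.25²) = 197.9312 / 117.3151 = 1.6872, matching the given fit.)

Step 3: Change in slope
Δβ₁ = 0.6876 − 1.6872 = -0.9996
Relative change = -0.9996 / 1.6872 × 100% = -59.2%
→ the slope decreases when the point is added.

A high-leverage point only changes the slope if it is off the original line; here y = 39.72 is below the original trend, so the slope decreases.
In practice: check such a point for data-entry or measurement error.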